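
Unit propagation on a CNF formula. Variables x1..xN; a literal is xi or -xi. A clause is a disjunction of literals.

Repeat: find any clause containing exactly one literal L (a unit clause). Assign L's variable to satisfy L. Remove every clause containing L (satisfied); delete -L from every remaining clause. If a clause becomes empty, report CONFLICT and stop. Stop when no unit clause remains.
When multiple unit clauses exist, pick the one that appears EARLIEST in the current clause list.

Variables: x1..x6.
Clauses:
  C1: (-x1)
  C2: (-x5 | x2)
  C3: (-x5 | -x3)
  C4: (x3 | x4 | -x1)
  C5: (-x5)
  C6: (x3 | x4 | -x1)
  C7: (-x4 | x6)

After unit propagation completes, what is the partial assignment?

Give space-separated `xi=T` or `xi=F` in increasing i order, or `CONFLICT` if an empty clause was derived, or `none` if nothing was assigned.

Answer: x1=F x5=F

Derivation:
unit clause [-1] forces x1=F; simplify:
  satisfied 3 clause(s); 4 remain; assigned so far: [1]
unit clause [-5] forces x5=F; simplify:
  satisfied 3 clause(s); 1 remain; assigned so far: [1, 5]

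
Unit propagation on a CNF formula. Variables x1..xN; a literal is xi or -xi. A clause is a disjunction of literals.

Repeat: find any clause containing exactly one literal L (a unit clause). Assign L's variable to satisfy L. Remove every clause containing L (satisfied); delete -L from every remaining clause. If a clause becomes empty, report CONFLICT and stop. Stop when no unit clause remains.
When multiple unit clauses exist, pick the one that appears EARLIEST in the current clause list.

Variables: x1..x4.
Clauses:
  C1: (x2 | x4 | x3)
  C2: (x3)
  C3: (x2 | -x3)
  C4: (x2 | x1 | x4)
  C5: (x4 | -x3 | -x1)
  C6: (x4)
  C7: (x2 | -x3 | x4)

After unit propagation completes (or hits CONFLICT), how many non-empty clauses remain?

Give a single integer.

Answer: 0

Derivation:
unit clause [3] forces x3=T; simplify:
  drop -3 from [2, -3] -> [2]
  drop -3 from [4, -3, -1] -> [4, -1]
  drop -3 from [2, -3, 4] -> [2, 4]
  satisfied 2 clause(s); 5 remain; assigned so far: [3]
unit clause [2] forces x2=T; simplify:
  satisfied 3 clause(s); 2 remain; assigned so far: [2, 3]
unit clause [4] forces x4=T; simplify:
  satisfied 2 clause(s); 0 remain; assigned so far: [2, 3, 4]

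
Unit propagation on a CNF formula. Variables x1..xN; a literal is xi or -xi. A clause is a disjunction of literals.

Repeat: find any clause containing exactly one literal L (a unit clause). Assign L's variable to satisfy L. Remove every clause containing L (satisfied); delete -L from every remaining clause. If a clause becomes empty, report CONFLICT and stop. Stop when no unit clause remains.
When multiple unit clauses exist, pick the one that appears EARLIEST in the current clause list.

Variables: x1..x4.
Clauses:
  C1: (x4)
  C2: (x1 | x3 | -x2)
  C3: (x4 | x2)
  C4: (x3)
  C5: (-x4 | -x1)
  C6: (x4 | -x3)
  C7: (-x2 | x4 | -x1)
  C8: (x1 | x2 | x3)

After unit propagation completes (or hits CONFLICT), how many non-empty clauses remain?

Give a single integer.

Answer: 0

Derivation:
unit clause [4] forces x4=T; simplify:
  drop -4 from [-4, -1] -> [-1]
  satisfied 4 clause(s); 4 remain; assigned so far: [4]
unit clause [3] forces x3=T; simplify:
  satisfied 3 clause(s); 1 remain; assigned so far: [3, 4]
unit clause [-1] forces x1=F; simplify:
  satisfied 1 clause(s); 0 remain; assigned so far: [1, 3, 4]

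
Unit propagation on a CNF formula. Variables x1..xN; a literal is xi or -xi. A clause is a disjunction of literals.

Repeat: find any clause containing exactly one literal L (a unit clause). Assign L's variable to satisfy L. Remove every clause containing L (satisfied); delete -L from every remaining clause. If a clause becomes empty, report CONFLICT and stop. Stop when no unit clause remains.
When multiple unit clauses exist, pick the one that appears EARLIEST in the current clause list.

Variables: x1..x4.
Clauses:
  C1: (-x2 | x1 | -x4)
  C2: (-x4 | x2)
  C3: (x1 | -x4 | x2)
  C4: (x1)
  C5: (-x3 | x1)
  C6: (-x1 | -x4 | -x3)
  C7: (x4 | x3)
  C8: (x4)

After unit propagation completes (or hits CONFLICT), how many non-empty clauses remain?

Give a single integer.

unit clause [1] forces x1=T; simplify:
  drop -1 from [-1, -4, -3] -> [-4, -3]
  satisfied 4 clause(s); 4 remain; assigned so far: [1]
unit clause [4] forces x4=T; simplify:
  drop -4 from [-4, 2] -> [2]
  drop -4 from [-4, -3] -> [-3]
  satisfied 2 clause(s); 2 remain; assigned so far: [1, 4]
unit clause [2] forces x2=T; simplify:
  satisfied 1 clause(s); 1 remain; assigned so far: [1, 2, 4]
unit clause [-3] forces x3=F; simplify:
  satisfied 1 clause(s); 0 remain; assigned so far: [1, 2, 3, 4]

Answer: 0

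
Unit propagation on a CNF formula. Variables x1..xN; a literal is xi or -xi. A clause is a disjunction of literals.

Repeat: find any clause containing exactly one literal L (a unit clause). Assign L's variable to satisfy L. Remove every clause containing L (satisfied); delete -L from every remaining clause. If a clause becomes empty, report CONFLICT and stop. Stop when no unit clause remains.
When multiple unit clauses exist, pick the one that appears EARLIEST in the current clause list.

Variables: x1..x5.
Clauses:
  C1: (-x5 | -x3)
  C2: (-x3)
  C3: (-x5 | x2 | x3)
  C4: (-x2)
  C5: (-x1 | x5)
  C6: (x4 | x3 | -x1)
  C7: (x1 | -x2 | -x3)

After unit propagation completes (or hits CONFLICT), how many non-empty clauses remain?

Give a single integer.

Answer: 0

Derivation:
unit clause [-3] forces x3=F; simplify:
  drop 3 from [-5, 2, 3] -> [-5, 2]
  drop 3 from [4, 3, -1] -> [4, -1]
  satisfied 3 clause(s); 4 remain; assigned so far: [3]
unit clause [-2] forces x2=F; simplify:
  drop 2 from [-5, 2] -> [-5]
  satisfied 1 clause(s); 3 remain; assigned so far: [2, 3]
unit clause [-5] forces x5=F; simplify:
  drop 5 from [-1, 5] -> [-1]
  satisfied 1 clause(s); 2 remain; assigned so far: [2, 3, 5]
unit clause [-1] forces x1=F; simplify:
  satisfied 2 clause(s); 0 remain; assigned so far: [1, 2, 3, 5]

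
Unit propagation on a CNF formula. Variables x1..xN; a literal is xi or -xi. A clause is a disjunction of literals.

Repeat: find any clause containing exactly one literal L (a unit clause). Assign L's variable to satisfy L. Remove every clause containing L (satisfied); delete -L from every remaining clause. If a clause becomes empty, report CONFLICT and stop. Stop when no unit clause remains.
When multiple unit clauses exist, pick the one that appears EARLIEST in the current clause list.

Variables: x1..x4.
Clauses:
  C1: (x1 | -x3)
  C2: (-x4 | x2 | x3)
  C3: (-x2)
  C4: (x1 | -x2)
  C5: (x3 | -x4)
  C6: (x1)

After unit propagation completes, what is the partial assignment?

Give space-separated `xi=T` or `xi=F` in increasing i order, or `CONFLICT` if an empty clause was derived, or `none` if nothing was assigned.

Answer: x1=T x2=F

Derivation:
unit clause [-2] forces x2=F; simplify:
  drop 2 from [-4, 2, 3] -> [-4, 3]
  satisfied 2 clause(s); 4 remain; assigned so far: [2]
unit clause [1] forces x1=T; simplify:
  satisfied 2 clause(s); 2 remain; assigned so far: [1, 2]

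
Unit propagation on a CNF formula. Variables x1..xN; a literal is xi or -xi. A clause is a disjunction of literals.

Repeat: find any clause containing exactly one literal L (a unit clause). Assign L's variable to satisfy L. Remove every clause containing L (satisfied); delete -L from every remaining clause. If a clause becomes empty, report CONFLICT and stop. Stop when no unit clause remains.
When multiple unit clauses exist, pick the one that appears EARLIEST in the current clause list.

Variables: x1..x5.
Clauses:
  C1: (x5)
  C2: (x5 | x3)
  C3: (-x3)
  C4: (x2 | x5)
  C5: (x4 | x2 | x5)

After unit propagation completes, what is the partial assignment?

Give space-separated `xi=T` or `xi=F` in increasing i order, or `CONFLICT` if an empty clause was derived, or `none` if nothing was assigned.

unit clause [5] forces x5=T; simplify:
  satisfied 4 clause(s); 1 remain; assigned so far: [5]
unit clause [-3] forces x3=F; simplify:
  satisfied 1 clause(s); 0 remain; assigned so far: [3, 5]

Answer: x3=F x5=T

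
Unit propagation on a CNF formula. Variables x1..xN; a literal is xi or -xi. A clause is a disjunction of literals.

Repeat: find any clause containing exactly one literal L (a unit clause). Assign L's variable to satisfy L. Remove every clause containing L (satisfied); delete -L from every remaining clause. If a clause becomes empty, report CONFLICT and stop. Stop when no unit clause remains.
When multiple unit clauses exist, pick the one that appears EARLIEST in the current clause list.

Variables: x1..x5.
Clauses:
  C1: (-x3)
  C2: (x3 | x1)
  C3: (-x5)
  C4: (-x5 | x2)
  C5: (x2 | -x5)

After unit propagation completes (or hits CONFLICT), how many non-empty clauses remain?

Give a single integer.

unit clause [-3] forces x3=F; simplify:
  drop 3 from [3, 1] -> [1]
  satisfied 1 clause(s); 4 remain; assigned so far: [3]
unit clause [1] forces x1=T; simplify:
  satisfied 1 clause(s); 3 remain; assigned so far: [1, 3]
unit clause [-5] forces x5=F; simplify:
  satisfied 3 clause(s); 0 remain; assigned so far: [1, 3, 5]

Answer: 0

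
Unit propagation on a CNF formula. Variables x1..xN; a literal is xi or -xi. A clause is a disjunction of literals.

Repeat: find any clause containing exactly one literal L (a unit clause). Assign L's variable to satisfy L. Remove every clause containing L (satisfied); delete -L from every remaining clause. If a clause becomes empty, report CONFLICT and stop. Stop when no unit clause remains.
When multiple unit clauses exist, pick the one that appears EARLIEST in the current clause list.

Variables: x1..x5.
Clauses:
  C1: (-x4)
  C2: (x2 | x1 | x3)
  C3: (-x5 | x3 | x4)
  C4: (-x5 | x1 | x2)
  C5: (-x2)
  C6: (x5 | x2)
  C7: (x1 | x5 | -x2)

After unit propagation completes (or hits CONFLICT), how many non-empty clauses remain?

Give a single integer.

unit clause [-4] forces x4=F; simplify:
  drop 4 from [-5, 3, 4] -> [-5, 3]
  satisfied 1 clause(s); 6 remain; assigned so far: [4]
unit clause [-2] forces x2=F; simplify:
  drop 2 from [2, 1, 3] -> [1, 3]
  drop 2 from [-5, 1, 2] -> [-5, 1]
  drop 2 from [5, 2] -> [5]
  satisfied 2 clause(s); 4 remain; assigned so far: [2, 4]
unit clause [5] forces x5=T; simplify:
  drop -5 from [-5, 3] -> [3]
  drop -5 from [-5, 1] -> [1]
  satisfied 1 clause(s); 3 remain; assigned so far: [2, 4, 5]
unit clause [3] forces x3=T; simplify:
  satisfied 2 clause(s); 1 remain; assigned so far: [2, 3, 4, 5]
unit clause [1] forces x1=T; simplify:
  satisfied 1 clause(s); 0 remain; assigned so far: [1, 2, 3, 4, 5]

Answer: 0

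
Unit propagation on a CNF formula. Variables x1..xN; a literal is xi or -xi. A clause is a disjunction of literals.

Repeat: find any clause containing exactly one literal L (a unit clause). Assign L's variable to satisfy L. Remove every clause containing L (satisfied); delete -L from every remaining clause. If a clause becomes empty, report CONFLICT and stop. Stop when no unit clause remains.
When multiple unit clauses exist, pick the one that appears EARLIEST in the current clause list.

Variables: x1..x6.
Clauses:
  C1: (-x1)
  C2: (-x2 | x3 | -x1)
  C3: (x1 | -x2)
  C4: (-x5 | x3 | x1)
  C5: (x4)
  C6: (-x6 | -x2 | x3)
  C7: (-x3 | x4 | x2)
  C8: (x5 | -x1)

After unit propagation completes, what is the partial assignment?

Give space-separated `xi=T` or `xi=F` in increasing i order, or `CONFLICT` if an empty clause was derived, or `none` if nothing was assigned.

unit clause [-1] forces x1=F; simplify:
  drop 1 from [1, -2] -> [-2]
  drop 1 from [-5, 3, 1] -> [-5, 3]
  satisfied 3 clause(s); 5 remain; assigned so far: [1]
unit clause [-2] forces x2=F; simplify:
  drop 2 from [-3, 4, 2] -> [-3, 4]
  satisfied 2 clause(s); 3 remain; assigned so far: [1, 2]
unit clause [4] forces x4=T; simplify:
  satisfied 2 clause(s); 1 remain; assigned so far: [1, 2, 4]

Answer: x1=F x2=F x4=T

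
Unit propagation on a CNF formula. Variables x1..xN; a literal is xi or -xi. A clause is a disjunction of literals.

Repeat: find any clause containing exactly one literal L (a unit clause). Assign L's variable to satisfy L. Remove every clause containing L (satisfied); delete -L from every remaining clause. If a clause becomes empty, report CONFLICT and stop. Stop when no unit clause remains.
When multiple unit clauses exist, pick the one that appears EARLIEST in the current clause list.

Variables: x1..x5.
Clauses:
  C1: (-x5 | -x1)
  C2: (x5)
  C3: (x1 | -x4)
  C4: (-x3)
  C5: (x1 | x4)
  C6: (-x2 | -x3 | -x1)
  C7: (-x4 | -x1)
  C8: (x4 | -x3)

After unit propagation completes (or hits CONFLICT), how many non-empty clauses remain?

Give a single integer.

Answer: 2

Derivation:
unit clause [5] forces x5=T; simplify:
  drop -5 from [-5, -1] -> [-1]
  satisfied 1 clause(s); 7 remain; assigned so far: [5]
unit clause [-1] forces x1=F; simplify:
  drop 1 from [1, -4] -> [-4]
  drop 1 from [1, 4] -> [4]
  satisfied 3 clause(s); 4 remain; assigned so far: [1, 5]
unit clause [-4] forces x4=F; simplify:
  drop 4 from [4] -> [] (empty!)
  drop 4 from [4, -3] -> [-3]
  satisfied 1 clause(s); 3 remain; assigned so far: [1, 4, 5]
CONFLICT (empty clause)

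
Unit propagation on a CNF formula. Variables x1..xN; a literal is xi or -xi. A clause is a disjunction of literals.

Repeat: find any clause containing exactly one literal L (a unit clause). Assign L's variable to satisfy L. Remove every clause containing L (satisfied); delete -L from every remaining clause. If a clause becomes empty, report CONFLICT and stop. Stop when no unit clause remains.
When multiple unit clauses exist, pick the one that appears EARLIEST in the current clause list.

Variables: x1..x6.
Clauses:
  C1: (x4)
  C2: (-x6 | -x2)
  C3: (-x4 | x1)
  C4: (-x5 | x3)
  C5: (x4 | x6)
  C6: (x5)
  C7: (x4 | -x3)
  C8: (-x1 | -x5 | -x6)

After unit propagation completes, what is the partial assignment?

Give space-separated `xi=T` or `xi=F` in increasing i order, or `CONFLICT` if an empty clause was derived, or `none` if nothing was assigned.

Answer: x1=T x3=T x4=T x5=T x6=F

Derivation:
unit clause [4] forces x4=T; simplify:
  drop -4 from [-4, 1] -> [1]
  satisfied 3 clause(s); 5 remain; assigned so far: [4]
unit clause [1] forces x1=T; simplify:
  drop -1 from [-1, -5, -6] -> [-5, -6]
  satisfied 1 clause(s); 4 remain; assigned so far: [1, 4]
unit clause [5] forces x5=T; simplify:
  drop -5 from [-5, 3] -> [3]
  drop -5 from [-5, -6] -> [-6]
  satisfied 1 clause(s); 3 remain; assigned so far: [1, 4, 5]
unit clause [3] forces x3=T; simplify:
  satisfied 1 clause(s); 2 remain; assigned so far: [1, 3, 4, 5]
unit clause [-6] forces x6=F; simplify:
  satisfied 2 clause(s); 0 remain; assigned so far: [1, 3, 4, 5, 6]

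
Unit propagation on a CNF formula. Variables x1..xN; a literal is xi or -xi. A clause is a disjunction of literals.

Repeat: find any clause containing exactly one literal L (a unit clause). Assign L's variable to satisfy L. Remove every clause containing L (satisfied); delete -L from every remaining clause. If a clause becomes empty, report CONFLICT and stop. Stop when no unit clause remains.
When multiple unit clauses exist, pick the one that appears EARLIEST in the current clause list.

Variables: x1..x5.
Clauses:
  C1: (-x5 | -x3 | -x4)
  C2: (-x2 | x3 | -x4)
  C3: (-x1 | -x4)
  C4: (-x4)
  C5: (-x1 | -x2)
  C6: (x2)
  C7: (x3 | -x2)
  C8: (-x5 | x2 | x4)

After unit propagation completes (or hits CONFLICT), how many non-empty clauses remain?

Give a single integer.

Answer: 0

Derivation:
unit clause [-4] forces x4=F; simplify:
  drop 4 from [-5, 2, 4] -> [-5, 2]
  satisfied 4 clause(s); 4 remain; assigned so far: [4]
unit clause [2] forces x2=T; simplify:
  drop -2 from [-1, -2] -> [-1]
  drop -2 from [3, -2] -> [3]
  satisfied 2 clause(s); 2 remain; assigned so far: [2, 4]
unit clause [-1] forces x1=F; simplify:
  satisfied 1 clause(s); 1 remain; assigned so far: [1, 2, 4]
unit clause [3] forces x3=T; simplify:
  satisfied 1 clause(s); 0 remain; assigned so far: [1, 2, 3, 4]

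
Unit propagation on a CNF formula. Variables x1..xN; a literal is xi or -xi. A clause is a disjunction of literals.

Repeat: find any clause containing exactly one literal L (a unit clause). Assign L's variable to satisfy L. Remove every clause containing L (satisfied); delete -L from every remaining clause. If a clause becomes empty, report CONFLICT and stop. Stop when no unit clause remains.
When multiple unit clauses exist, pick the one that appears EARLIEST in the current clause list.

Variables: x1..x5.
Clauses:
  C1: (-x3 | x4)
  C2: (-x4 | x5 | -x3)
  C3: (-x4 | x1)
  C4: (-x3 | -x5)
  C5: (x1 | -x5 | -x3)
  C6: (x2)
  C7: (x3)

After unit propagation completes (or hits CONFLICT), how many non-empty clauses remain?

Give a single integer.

unit clause [2] forces x2=T; simplify:
  satisfied 1 clause(s); 6 remain; assigned so far: [2]
unit clause [3] forces x3=T; simplify:
  drop -3 from [-3, 4] -> [4]
  drop -3 from [-4, 5, -3] -> [-4, 5]
  drop -3 from [-3, -5] -> [-5]
  drop -3 from [1, -5, -3] -> [1, -5]
  satisfied 1 clause(s); 5 remain; assigned so far: [2, 3]
unit clause [4] forces x4=T; simplify:
  drop -4 from [-4, 5] -> [5]
  drop -4 from [-4, 1] -> [1]
  satisfied 1 clause(s); 4 remain; assigned so far: [2, 3, 4]
unit clause [5] forces x5=T; simplify:
  drop -5 from [-5] -> [] (empty!)
  drop -5 from [1, -5] -> [1]
  satisfied 1 clause(s); 3 remain; assigned so far: [2, 3, 4, 5]
CONFLICT (empty clause)

Answer: 2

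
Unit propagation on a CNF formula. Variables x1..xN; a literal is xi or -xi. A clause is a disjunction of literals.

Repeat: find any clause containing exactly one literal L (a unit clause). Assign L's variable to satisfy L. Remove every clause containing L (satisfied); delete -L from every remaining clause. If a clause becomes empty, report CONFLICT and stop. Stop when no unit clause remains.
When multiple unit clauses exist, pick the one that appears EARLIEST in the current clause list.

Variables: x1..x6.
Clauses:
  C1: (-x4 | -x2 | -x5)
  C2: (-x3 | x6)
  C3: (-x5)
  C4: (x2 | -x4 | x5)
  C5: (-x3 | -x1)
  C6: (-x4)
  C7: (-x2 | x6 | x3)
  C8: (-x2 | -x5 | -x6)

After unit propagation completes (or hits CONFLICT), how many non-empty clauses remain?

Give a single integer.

Answer: 3

Derivation:
unit clause [-5] forces x5=F; simplify:
  drop 5 from [2, -4, 5] -> [2, -4]
  satisfied 3 clause(s); 5 remain; assigned so far: [5]
unit clause [-4] forces x4=F; simplify:
  satisfied 2 clause(s); 3 remain; assigned so far: [4, 5]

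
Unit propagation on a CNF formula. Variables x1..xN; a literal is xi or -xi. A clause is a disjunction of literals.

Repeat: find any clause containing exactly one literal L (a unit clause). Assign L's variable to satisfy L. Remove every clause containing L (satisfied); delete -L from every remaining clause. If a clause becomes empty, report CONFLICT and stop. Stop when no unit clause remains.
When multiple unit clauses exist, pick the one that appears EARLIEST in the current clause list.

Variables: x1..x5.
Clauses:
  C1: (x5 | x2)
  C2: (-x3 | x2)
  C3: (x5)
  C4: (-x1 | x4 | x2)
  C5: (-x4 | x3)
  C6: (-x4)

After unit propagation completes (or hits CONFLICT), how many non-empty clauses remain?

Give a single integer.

unit clause [5] forces x5=T; simplify:
  satisfied 2 clause(s); 4 remain; assigned so far: [5]
unit clause [-4] forces x4=F; simplify:
  drop 4 from [-1, 4, 2] -> [-1, 2]
  satisfied 2 clause(s); 2 remain; assigned so far: [4, 5]

Answer: 2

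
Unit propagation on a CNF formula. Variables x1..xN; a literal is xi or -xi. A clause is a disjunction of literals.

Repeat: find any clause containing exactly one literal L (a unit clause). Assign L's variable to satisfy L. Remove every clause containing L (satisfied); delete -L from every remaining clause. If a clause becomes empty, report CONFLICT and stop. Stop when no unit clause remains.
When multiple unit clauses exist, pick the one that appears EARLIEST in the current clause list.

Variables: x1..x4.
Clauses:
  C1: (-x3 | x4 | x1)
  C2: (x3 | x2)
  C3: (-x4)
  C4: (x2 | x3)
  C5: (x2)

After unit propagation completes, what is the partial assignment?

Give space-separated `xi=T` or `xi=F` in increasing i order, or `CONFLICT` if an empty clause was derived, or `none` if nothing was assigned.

unit clause [-4] forces x4=F; simplify:
  drop 4 from [-3, 4, 1] -> [-3, 1]
  satisfied 1 clause(s); 4 remain; assigned so far: [4]
unit clause [2] forces x2=T; simplify:
  satisfied 3 clause(s); 1 remain; assigned so far: [2, 4]

Answer: x2=T x4=F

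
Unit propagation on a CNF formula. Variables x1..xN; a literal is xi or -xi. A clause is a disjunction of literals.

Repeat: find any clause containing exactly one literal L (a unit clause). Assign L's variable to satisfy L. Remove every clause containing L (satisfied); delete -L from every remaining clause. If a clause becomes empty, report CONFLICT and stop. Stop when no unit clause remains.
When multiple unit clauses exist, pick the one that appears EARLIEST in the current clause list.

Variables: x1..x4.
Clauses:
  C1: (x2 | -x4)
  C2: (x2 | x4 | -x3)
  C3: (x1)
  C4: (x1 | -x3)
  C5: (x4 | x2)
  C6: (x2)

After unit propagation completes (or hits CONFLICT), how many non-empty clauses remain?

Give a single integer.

Answer: 0

Derivation:
unit clause [1] forces x1=T; simplify:
  satisfied 2 clause(s); 4 remain; assigned so far: [1]
unit clause [2] forces x2=T; simplify:
  satisfied 4 clause(s); 0 remain; assigned so far: [1, 2]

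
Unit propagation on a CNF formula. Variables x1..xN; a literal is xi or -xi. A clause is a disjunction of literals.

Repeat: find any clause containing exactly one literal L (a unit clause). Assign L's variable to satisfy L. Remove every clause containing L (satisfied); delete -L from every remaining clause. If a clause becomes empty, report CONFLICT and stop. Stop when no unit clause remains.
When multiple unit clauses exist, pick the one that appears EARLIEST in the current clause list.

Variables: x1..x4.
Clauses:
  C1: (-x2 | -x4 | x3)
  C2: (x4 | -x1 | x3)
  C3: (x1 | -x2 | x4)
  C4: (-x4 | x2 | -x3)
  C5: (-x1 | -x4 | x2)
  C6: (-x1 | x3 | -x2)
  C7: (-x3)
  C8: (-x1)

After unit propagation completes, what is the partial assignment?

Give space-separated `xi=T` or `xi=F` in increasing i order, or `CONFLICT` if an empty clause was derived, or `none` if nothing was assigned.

Answer: x1=F x3=F

Derivation:
unit clause [-3] forces x3=F; simplify:
  drop 3 from [-2, -4, 3] -> [-2, -4]
  drop 3 from [4, -1, 3] -> [4, -1]
  drop 3 from [-1, 3, -2] -> [-1, -2]
  satisfied 2 clause(s); 6 remain; assigned so far: [3]
unit clause [-1] forces x1=F; simplify:
  drop 1 from [1, -2, 4] -> [-2, 4]
  satisfied 4 clause(s); 2 remain; assigned so far: [1, 3]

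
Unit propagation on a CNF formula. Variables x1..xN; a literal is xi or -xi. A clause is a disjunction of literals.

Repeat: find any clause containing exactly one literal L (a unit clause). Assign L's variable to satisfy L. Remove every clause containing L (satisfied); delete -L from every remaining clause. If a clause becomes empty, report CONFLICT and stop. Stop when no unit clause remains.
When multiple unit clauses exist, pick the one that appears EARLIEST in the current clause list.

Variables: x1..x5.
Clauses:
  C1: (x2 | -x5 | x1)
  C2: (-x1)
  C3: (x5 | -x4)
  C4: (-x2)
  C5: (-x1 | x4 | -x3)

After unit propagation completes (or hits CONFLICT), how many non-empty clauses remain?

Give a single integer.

Answer: 0

Derivation:
unit clause [-1] forces x1=F; simplify:
  drop 1 from [2, -5, 1] -> [2, -5]
  satisfied 2 clause(s); 3 remain; assigned so far: [1]
unit clause [-2] forces x2=F; simplify:
  drop 2 from [2, -5] -> [-5]
  satisfied 1 clause(s); 2 remain; assigned so far: [1, 2]
unit clause [-5] forces x5=F; simplify:
  drop 5 from [5, -4] -> [-4]
  satisfied 1 clause(s); 1 remain; assigned so far: [1, 2, 5]
unit clause [-4] forces x4=F; simplify:
  satisfied 1 clause(s); 0 remain; assigned so far: [1, 2, 4, 5]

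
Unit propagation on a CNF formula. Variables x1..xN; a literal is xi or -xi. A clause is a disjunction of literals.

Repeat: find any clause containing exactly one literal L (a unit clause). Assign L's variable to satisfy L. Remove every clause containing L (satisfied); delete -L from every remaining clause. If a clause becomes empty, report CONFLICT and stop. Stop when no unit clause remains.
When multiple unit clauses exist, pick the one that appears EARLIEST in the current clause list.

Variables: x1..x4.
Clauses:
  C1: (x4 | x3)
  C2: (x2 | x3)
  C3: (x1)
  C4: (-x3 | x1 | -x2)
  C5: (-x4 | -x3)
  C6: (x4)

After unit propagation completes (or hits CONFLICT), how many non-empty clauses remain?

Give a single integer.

unit clause [1] forces x1=T; simplify:
  satisfied 2 clause(s); 4 remain; assigned so far: [1]
unit clause [4] forces x4=T; simplify:
  drop -4 from [-4, -3] -> [-3]
  satisfied 2 clause(s); 2 remain; assigned so far: [1, 4]
unit clause [-3] forces x3=F; simplify:
  drop 3 from [2, 3] -> [2]
  satisfied 1 clause(s); 1 remain; assigned so far: [1, 3, 4]
unit clause [2] forces x2=T; simplify:
  satisfied 1 clause(s); 0 remain; assigned so far: [1, 2, 3, 4]

Answer: 0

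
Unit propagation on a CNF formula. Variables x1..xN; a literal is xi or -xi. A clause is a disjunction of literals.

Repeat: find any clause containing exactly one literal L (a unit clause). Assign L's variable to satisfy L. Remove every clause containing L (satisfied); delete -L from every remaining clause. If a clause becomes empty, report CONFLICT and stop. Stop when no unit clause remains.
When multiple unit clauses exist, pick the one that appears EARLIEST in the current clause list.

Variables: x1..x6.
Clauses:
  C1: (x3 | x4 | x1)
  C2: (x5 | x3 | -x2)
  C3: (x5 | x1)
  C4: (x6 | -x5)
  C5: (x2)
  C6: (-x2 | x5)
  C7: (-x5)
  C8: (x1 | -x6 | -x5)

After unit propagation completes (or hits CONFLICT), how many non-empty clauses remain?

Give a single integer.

unit clause [2] forces x2=T; simplify:
  drop -2 from [5, 3, -2] -> [5, 3]
  drop -2 from [-2, 5] -> [5]
  satisfied 1 clause(s); 7 remain; assigned so far: [2]
unit clause [5] forces x5=T; simplify:
  drop -5 from [6, -5] -> [6]
  drop -5 from [-5] -> [] (empty!)
  drop -5 from [1, -6, -5] -> [1, -6]
  satisfied 3 clause(s); 4 remain; assigned so far: [2, 5]
CONFLICT (empty clause)

Answer: 3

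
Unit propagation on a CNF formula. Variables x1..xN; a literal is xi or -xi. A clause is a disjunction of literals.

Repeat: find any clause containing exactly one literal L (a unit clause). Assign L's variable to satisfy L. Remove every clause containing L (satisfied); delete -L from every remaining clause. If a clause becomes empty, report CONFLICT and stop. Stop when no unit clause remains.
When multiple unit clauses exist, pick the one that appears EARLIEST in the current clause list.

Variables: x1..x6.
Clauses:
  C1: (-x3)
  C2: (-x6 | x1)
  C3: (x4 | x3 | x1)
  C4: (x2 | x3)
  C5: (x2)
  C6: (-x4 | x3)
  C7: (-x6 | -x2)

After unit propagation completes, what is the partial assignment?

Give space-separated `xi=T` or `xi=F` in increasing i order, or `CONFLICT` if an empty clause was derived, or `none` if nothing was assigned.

unit clause [-3] forces x3=F; simplify:
  drop 3 from [4, 3, 1] -> [4, 1]
  drop 3 from [2, 3] -> [2]
  drop 3 from [-4, 3] -> [-4]
  satisfied 1 clause(s); 6 remain; assigned so far: [3]
unit clause [2] forces x2=T; simplify:
  drop -2 from [-6, -2] -> [-6]
  satisfied 2 clause(s); 4 remain; assigned so far: [2, 3]
unit clause [-4] forces x4=F; simplify:
  drop 4 from [4, 1] -> [1]
  satisfied 1 clause(s); 3 remain; assigned so far: [2, 3, 4]
unit clause [1] forces x1=T; simplify:
  satisfied 2 clause(s); 1 remain; assigned so far: [1, 2, 3, 4]
unit clause [-6] forces x6=F; simplify:
  satisfied 1 clause(s); 0 remain; assigned so far: [1, 2, 3, 4, 6]

Answer: x1=T x2=T x3=F x4=F x6=F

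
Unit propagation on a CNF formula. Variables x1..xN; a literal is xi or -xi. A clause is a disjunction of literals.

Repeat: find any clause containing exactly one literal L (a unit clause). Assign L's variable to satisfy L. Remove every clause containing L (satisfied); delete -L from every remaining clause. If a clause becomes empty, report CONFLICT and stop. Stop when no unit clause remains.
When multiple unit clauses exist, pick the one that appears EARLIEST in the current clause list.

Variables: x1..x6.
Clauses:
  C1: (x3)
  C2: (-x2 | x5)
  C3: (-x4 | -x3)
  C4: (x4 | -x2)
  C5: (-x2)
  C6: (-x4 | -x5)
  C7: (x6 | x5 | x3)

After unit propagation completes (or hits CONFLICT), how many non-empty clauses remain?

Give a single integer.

unit clause [3] forces x3=T; simplify:
  drop -3 from [-4, -3] -> [-4]
  satisfied 2 clause(s); 5 remain; assigned so far: [3]
unit clause [-4] forces x4=F; simplify:
  drop 4 from [4, -2] -> [-2]
  satisfied 2 clause(s); 3 remain; assigned so far: [3, 4]
unit clause [-2] forces x2=F; simplify:
  satisfied 3 clause(s); 0 remain; assigned so far: [2, 3, 4]

Answer: 0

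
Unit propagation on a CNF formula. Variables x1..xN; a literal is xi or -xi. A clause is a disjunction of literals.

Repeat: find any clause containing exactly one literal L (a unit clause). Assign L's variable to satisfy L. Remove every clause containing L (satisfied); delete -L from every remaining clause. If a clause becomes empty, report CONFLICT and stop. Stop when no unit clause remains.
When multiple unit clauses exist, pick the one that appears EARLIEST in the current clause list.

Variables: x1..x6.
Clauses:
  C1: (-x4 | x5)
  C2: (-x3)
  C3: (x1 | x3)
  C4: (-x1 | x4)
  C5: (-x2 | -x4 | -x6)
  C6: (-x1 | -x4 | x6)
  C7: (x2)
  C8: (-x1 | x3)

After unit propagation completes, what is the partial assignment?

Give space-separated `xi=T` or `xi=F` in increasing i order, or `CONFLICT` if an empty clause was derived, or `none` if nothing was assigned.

Answer: CONFLICT

Derivation:
unit clause [-3] forces x3=F; simplify:
  drop 3 from [1, 3] -> [1]
  drop 3 from [-1, 3] -> [-1]
  satisfied 1 clause(s); 7 remain; assigned so far: [3]
unit clause [1] forces x1=T; simplify:
  drop -1 from [-1, 4] -> [4]
  drop -1 from [-1, -4, 6] -> [-4, 6]
  drop -1 from [-1] -> [] (empty!)
  satisfied 1 clause(s); 6 remain; assigned so far: [1, 3]
CONFLICT (empty clause)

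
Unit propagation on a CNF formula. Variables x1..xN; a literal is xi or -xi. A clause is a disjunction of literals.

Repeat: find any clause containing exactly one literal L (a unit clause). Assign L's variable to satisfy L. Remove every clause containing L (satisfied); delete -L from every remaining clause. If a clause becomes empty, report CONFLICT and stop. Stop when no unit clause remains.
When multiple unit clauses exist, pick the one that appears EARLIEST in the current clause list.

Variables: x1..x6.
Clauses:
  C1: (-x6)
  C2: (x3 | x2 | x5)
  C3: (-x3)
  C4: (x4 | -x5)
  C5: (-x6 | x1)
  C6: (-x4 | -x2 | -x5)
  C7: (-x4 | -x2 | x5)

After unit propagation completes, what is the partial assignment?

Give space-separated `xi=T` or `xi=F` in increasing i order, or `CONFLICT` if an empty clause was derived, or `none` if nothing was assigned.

unit clause [-6] forces x6=F; simplify:
  satisfied 2 clause(s); 5 remain; assigned so far: [6]
unit clause [-3] forces x3=F; simplify:
  drop 3 from [3, 2, 5] -> [2, 5]
  satisfied 1 clause(s); 4 remain; assigned so far: [3, 6]

Answer: x3=F x6=F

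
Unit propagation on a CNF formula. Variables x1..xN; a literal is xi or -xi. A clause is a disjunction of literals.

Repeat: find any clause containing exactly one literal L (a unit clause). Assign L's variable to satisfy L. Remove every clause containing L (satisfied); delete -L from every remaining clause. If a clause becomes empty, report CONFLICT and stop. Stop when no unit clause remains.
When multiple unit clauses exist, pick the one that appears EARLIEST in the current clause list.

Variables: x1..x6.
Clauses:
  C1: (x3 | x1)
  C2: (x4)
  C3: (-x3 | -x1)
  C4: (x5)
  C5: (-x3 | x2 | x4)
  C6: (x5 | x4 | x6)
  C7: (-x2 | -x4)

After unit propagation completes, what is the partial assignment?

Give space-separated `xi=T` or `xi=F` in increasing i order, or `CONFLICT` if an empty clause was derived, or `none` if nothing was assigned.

unit clause [4] forces x4=T; simplify:
  drop -4 from [-2, -4] -> [-2]
  satisfied 3 clause(s); 4 remain; assigned so far: [4]
unit clause [5] forces x5=T; simplify:
  satisfied 1 clause(s); 3 remain; assigned so far: [4, 5]
unit clause [-2] forces x2=F; simplify:
  satisfied 1 clause(s); 2 remain; assigned so far: [2, 4, 5]

Answer: x2=F x4=T x5=T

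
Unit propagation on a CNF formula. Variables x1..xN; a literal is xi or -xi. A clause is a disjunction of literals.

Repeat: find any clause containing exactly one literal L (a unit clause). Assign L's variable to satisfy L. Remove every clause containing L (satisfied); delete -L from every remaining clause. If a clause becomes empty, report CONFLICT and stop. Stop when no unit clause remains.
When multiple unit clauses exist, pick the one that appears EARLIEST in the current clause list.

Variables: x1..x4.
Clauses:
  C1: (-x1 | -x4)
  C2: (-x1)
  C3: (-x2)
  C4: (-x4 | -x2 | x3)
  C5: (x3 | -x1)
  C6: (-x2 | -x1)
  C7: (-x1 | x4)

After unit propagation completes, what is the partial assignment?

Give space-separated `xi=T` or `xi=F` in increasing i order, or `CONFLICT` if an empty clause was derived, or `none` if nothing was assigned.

Answer: x1=F x2=F

Derivation:
unit clause [-1] forces x1=F; simplify:
  satisfied 5 clause(s); 2 remain; assigned so far: [1]
unit clause [-2] forces x2=F; simplify:
  satisfied 2 clause(s); 0 remain; assigned so far: [1, 2]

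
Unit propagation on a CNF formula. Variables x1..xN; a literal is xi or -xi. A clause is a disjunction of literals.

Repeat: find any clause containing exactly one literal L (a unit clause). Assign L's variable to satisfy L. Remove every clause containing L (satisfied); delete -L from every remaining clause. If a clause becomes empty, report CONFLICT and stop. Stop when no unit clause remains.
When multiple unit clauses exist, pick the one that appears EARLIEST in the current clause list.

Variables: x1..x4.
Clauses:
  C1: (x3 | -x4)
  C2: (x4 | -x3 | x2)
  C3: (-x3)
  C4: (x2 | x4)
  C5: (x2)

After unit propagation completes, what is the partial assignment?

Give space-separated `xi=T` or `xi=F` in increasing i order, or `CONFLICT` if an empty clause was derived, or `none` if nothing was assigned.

Answer: x2=T x3=F x4=F

Derivation:
unit clause [-3] forces x3=F; simplify:
  drop 3 from [3, -4] -> [-4]
  satisfied 2 clause(s); 3 remain; assigned so far: [3]
unit clause [-4] forces x4=F; simplify:
  drop 4 from [2, 4] -> [2]
  satisfied 1 clause(s); 2 remain; assigned so far: [3, 4]
unit clause [2] forces x2=T; simplify:
  satisfied 2 clause(s); 0 remain; assigned so far: [2, 3, 4]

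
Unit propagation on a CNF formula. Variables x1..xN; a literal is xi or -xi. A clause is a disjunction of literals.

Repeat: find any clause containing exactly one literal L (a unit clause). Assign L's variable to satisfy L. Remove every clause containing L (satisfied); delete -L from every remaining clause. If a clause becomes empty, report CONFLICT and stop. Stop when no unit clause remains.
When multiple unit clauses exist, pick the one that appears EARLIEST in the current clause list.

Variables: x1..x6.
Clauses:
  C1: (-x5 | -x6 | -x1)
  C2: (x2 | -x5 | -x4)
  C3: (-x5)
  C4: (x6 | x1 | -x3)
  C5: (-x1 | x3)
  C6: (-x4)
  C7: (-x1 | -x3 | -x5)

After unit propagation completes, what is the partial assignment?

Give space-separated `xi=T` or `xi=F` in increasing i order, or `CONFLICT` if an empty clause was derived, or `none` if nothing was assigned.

unit clause [-5] forces x5=F; simplify:
  satisfied 4 clause(s); 3 remain; assigned so far: [5]
unit clause [-4] forces x4=F; simplify:
  satisfied 1 clause(s); 2 remain; assigned so far: [4, 5]

Answer: x4=F x5=F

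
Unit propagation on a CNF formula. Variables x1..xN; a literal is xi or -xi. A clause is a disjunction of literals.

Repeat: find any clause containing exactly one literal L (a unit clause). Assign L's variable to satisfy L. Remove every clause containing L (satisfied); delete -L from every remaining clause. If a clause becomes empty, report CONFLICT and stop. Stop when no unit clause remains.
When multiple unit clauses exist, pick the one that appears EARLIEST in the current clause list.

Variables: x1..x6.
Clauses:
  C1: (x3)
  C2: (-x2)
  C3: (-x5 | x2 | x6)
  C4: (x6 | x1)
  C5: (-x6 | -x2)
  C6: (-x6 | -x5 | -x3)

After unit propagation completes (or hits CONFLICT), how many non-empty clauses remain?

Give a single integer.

Answer: 3

Derivation:
unit clause [3] forces x3=T; simplify:
  drop -3 from [-6, -5, -3] -> [-6, -5]
  satisfied 1 clause(s); 5 remain; assigned so far: [3]
unit clause [-2] forces x2=F; simplify:
  drop 2 from [-5, 2, 6] -> [-5, 6]
  satisfied 2 clause(s); 3 remain; assigned so far: [2, 3]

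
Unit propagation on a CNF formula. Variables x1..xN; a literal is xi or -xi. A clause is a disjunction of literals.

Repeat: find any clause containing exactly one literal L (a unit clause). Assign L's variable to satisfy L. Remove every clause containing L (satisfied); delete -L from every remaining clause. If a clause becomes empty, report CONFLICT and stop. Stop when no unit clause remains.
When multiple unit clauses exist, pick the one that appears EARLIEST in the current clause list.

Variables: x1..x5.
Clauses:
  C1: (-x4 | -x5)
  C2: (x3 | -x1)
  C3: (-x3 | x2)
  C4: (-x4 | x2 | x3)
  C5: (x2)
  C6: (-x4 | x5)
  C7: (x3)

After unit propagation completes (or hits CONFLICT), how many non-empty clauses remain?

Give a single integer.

unit clause [2] forces x2=T; simplify:
  satisfied 3 clause(s); 4 remain; assigned so far: [2]
unit clause [3] forces x3=T; simplify:
  satisfied 2 clause(s); 2 remain; assigned so far: [2, 3]

Answer: 2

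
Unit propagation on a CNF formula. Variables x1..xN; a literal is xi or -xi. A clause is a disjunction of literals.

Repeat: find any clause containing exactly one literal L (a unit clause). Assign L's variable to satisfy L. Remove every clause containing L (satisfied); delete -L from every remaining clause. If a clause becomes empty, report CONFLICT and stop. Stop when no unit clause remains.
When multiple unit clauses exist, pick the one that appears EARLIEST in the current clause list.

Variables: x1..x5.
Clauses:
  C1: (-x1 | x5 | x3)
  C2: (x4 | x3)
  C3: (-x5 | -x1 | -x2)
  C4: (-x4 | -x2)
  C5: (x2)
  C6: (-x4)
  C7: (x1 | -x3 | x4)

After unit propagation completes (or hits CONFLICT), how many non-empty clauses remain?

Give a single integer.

Answer: 0

Derivation:
unit clause [2] forces x2=T; simplify:
  drop -2 from [-5, -1, -2] -> [-5, -1]
  drop -2 from [-4, -2] -> [-4]
  satisfied 1 clause(s); 6 remain; assigned so far: [2]
unit clause [-4] forces x4=F; simplify:
  drop 4 from [4, 3] -> [3]
  drop 4 from [1, -3, 4] -> [1, -3]
  satisfied 2 clause(s); 4 remain; assigned so far: [2, 4]
unit clause [3] forces x3=T; simplify:
  drop -3 from [1, -3] -> [1]
  satisfied 2 clause(s); 2 remain; assigned so far: [2, 3, 4]
unit clause [1] forces x1=T; simplify:
  drop -1 from [-5, -1] -> [-5]
  satisfied 1 clause(s); 1 remain; assigned so far: [1, 2, 3, 4]
unit clause [-5] forces x5=F; simplify:
  satisfied 1 clause(s); 0 remain; assigned so far: [1, 2, 3, 4, 5]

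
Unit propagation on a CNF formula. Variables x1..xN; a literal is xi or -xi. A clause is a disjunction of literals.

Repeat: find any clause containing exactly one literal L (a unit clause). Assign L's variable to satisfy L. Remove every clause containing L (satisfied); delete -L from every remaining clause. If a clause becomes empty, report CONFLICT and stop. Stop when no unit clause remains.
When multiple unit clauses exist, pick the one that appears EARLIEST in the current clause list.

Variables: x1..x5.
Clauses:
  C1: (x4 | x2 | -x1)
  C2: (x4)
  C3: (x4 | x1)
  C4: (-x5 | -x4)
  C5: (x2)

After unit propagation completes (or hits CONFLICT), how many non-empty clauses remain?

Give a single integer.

Answer: 0

Derivation:
unit clause [4] forces x4=T; simplify:
  drop -4 from [-5, -4] -> [-5]
  satisfied 3 clause(s); 2 remain; assigned so far: [4]
unit clause [-5] forces x5=F; simplify:
  satisfied 1 clause(s); 1 remain; assigned so far: [4, 5]
unit clause [2] forces x2=T; simplify:
  satisfied 1 clause(s); 0 remain; assigned so far: [2, 4, 5]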